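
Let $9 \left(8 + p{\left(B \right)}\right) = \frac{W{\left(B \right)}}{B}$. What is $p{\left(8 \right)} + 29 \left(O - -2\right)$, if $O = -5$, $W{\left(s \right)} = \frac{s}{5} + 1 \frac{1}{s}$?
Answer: $- \frac{91177}{960} \approx -94.976$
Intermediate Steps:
$W{\left(s \right)} = \frac{1}{s} + \frac{s}{5}$ ($W{\left(s \right)} = s \frac{1}{5} + \frac{1}{s} = \frac{s}{5} + \frac{1}{s} = \frac{1}{s} + \frac{s}{5}$)
$p{\left(B \right)} = -8 + \frac{\frac{1}{B} + \frac{B}{5}}{9 B}$ ($p{\left(B \right)} = -8 + \frac{\left(\frac{1}{B} + \frac{B}{5}\right) \frac{1}{B}}{9} = -8 + \frac{\frac{1}{B} \left(\frac{1}{B} + \frac{B}{5}\right)}{9} = -8 + \frac{\frac{1}{B} + \frac{B}{5}}{9 B}$)
$p{\left(8 \right)} + 29 \left(O - -2\right) = \left(- \frac{359}{45} + \frac{1}{9 \cdot 64}\right) + 29 \left(-5 - -2\right) = \left(- \frac{359}{45} + \frac{1}{9} \cdot \frac{1}{64}\right) + 29 \left(-5 + 2\right) = \left(- \frac{359}{45} + \frac{1}{576}\right) + 29 \left(-3\right) = - \frac{7657}{960} - 87 = - \frac{91177}{960}$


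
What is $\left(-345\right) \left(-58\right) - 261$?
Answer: $19749$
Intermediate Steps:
$\left(-345\right) \left(-58\right) - 261 = 20010 - 261 = 19749$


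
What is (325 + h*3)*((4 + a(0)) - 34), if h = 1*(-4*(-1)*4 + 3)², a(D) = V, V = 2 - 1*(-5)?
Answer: -32384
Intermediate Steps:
V = 7 (V = 2 + 5 = 7)
a(D) = 7
h = 361 (h = 1*(4*4 + 3)² = 1*(16 + 3)² = 1*19² = 1*361 = 361)
(325 + h*3)*((4 + a(0)) - 34) = (325 + 361*3)*((4 + 7) - 34) = (325 + 1083)*(11 - 34) = 1408*(-23) = -32384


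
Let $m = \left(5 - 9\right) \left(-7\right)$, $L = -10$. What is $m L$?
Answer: $-280$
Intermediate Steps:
$m = 28$ ($m = \left(-4\right) \left(-7\right) = 28$)
$m L = 28 \left(-10\right) = -280$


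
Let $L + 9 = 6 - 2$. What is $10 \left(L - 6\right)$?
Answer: $-110$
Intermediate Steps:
$L = -5$ ($L = -9 + \left(6 - 2\right) = -9 + 4 = -5$)
$10 \left(L - 6\right) = 10 \left(-5 - 6\right) = 10 \left(-11\right) = -110$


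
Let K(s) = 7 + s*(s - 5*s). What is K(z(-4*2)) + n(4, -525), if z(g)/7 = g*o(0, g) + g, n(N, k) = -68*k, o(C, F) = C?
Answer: 23163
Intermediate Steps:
z(g) = 7*g (z(g) = 7*(g*0 + g) = 7*(0 + g) = 7*g)
K(s) = 7 - 4*s**2 (K(s) = 7 + s*(-4*s) = 7 - 4*s**2)
K(z(-4*2)) + n(4, -525) = (7 - 4*(7*(-4*2))**2) - 68*(-525) = (7 - 4*(7*(-8))**2) + 35700 = (7 - 4*(-56)**2) + 35700 = (7 - 4*3136) + 35700 = (7 - 12544) + 35700 = -12537 + 35700 = 23163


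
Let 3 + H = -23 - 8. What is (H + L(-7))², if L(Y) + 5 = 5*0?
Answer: 1521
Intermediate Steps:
H = -34 (H = -3 + (-23 - 8) = -3 - 31 = -34)
L(Y) = -5 (L(Y) = -5 + 5*0 = -5 + 0 = -5)
(H + L(-7))² = (-34 - 5)² = (-39)² = 1521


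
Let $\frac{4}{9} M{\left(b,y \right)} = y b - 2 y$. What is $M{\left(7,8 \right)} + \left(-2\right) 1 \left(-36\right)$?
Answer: $162$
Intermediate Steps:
$M{\left(b,y \right)} = - \frac{9 y}{2} + \frac{9 b y}{4}$ ($M{\left(b,y \right)} = \frac{9 \left(y b - 2 y\right)}{4} = \frac{9 \left(b y - 2 y\right)}{4} = \frac{9 \left(- 2 y + b y\right)}{4} = - \frac{9 y}{2} + \frac{9 b y}{4}$)
$M{\left(7,8 \right)} + \left(-2\right) 1 \left(-36\right) = \frac{9}{4} \cdot 8 \left(-2 + 7\right) + \left(-2\right) 1 \left(-36\right) = \frac{9}{4} \cdot 8 \cdot 5 - -72 = 90 + 72 = 162$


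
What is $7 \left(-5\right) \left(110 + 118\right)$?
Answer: $-7980$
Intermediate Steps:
$7 \left(-5\right) \left(110 + 118\right) = \left(-35\right) 228 = -7980$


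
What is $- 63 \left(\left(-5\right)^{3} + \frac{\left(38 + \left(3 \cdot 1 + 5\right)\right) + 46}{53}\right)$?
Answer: $\frac{411579}{53} \approx 7765.6$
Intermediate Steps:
$- 63 \left(\left(-5\right)^{3} + \frac{\left(38 + \left(3 \cdot 1 + 5\right)\right) + 46}{53}\right) = - 63 \left(-125 + \left(\left(38 + \left(3 + 5\right)\right) + 46\right) \frac{1}{53}\right) = - 63 \left(-125 + \left(\left(38 + 8\right) + 46\right) \frac{1}{53}\right) = - 63 \left(-125 + \left(46 + 46\right) \frac{1}{53}\right) = - 63 \left(-125 + 92 \cdot \frac{1}{53}\right) = - 63 \left(-125 + \frac{92}{53}\right) = \left(-63\right) \left(- \frac{6533}{53}\right) = \frac{411579}{53}$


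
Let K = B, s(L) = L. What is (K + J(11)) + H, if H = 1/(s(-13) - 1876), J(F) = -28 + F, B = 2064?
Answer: 3866782/1889 ≈ 2047.0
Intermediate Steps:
K = 2064
H = -1/1889 (H = 1/(-13 - 1876) = 1/(-1889) = -1/1889 ≈ -0.00052938)
(K + J(11)) + H = (2064 + (-28 + 11)) - 1/1889 = (2064 - 17) - 1/1889 = 2047 - 1/1889 = 3866782/1889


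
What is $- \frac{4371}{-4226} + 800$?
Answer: $\frac{3385171}{4226} \approx 801.03$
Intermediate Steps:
$- \frac{4371}{-4226} + 800 = \left(-4371\right) \left(- \frac{1}{4226}\right) + 800 = \frac{4371}{4226} + 800 = \frac{3385171}{4226}$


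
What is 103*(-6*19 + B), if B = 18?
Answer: -9888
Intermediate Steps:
103*(-6*19 + B) = 103*(-6*19 + 18) = 103*(-114 + 18) = 103*(-96) = -9888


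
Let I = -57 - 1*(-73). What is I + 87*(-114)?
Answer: -9902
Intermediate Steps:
I = 16 (I = -57 + 73 = 16)
I + 87*(-114) = 16 + 87*(-114) = 16 - 9918 = -9902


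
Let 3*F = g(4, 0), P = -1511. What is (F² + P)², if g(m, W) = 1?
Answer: 184905604/81 ≈ 2.2828e+6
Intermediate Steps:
F = ⅓ (F = (⅓)*1 = ⅓ ≈ 0.33333)
(F² + P)² = ((⅓)² - 1511)² = (⅑ - 1511)² = (-13598/9)² = 184905604/81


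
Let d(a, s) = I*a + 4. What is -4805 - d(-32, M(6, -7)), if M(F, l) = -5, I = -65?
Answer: -6889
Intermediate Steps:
d(a, s) = 4 - 65*a (d(a, s) = -65*a + 4 = 4 - 65*a)
-4805 - d(-32, M(6, -7)) = -4805 - (4 - 65*(-32)) = -4805 - (4 + 2080) = -4805 - 1*2084 = -4805 - 2084 = -6889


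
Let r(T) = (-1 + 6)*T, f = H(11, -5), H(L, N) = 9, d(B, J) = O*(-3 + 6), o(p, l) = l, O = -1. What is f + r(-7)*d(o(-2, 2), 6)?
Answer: 114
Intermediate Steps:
d(B, J) = -3 (d(B, J) = -(-3 + 6) = -1*3 = -3)
f = 9
r(T) = 5*T
f + r(-7)*d(o(-2, 2), 6) = 9 + (5*(-7))*(-3) = 9 - 35*(-3) = 9 + 105 = 114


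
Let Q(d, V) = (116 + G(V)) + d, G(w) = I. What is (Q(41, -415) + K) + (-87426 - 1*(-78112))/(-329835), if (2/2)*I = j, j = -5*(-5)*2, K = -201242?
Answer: -66308369911/329835 ≈ -2.0104e+5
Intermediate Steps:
j = 50 (j = 25*2 = 50)
I = 50
G(w) = 50
Q(d, V) = 166 + d (Q(d, V) = (116 + 50) + d = 166 + d)
(Q(41, -415) + K) + (-87426 - 1*(-78112))/(-329835) = ((166 + 41) - 201242) + (-87426 - 1*(-78112))/(-329835) = (207 - 201242) + (-87426 + 78112)*(-1/329835) = -201035 - 9314*(-1/329835) = -201035 + 9314/329835 = -66308369911/329835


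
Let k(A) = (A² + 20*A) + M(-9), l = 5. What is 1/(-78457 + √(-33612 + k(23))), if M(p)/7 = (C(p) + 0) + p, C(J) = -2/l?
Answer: -392285/30777667689 - 2*I*√204305/30777667689 ≈ -1.2746e-5 - 2.9372e-8*I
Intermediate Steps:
C(J) = -⅖ (C(J) = -2/5 = -2*⅕ = -⅖)
M(p) = -14/5 + 7*p (M(p) = 7*((-⅖ + 0) + p) = 7*(-⅖ + p) = -14/5 + 7*p)
k(A) = -329/5 + A² + 20*A (k(A) = (A² + 20*A) + (-14/5 + 7*(-9)) = (A² + 20*A) + (-14/5 - 63) = (A² + 20*A) - 329/5 = -329/5 + A² + 20*A)
1/(-78457 + √(-33612 + k(23))) = 1/(-78457 + √(-33612 + (-329/5 + 23² + 20*23))) = 1/(-78457 + √(-33612 + (-329/5 + 529 + 460))) = 1/(-78457 + √(-33612 + 4616/5)) = 1/(-78457 + √(-163444/5)) = 1/(-78457 + 2*I*√204305/5)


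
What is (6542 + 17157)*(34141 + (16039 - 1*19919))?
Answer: 717155439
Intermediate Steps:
(6542 + 17157)*(34141 + (16039 - 1*19919)) = 23699*(34141 + (16039 - 19919)) = 23699*(34141 - 3880) = 23699*30261 = 717155439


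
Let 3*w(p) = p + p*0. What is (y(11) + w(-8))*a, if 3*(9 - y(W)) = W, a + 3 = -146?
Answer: -1192/3 ≈ -397.33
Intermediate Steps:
a = -149 (a = -3 - 146 = -149)
w(p) = p/3 (w(p) = (p + p*0)/3 = (p + 0)/3 = p/3)
y(W) = 9 - W/3
(y(11) + w(-8))*a = ((9 - 1/3*11) + (1/3)*(-8))*(-149) = ((9 - 11/3) - 8/3)*(-149) = (16/3 - 8/3)*(-149) = (8/3)*(-149) = -1192/3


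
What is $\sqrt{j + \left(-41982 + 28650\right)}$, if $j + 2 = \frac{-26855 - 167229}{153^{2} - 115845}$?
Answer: $\frac{i \sqrt{7119579825465}}{23109} \approx 115.46 i$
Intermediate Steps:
$j = \frac{2303}{23109}$ ($j = -2 + \frac{-26855 - 167229}{153^{2} - 115845} = -2 - \frac{194084}{23409 - 115845} = -2 - \frac{194084}{-92436} = -2 - - \frac{48521}{23109} = -2 + \frac{48521}{23109} = \frac{2303}{23109} \approx 0.099658$)
$\sqrt{j + \left(-41982 + 28650\right)} = \sqrt{\frac{2303}{23109} + \left(-41982 + 28650\right)} = \sqrt{\frac{2303}{23109} - 13332} = \sqrt{- \frac{308086885}{23109}} = \frac{i \sqrt{7119579825465}}{23109}$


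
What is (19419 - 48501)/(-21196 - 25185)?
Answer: 29082/46381 ≈ 0.62702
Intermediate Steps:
(19419 - 48501)/(-21196 - 25185) = -29082/(-46381) = -29082*(-1/46381) = 29082/46381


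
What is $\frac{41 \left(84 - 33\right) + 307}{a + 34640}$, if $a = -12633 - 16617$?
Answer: $\frac{109}{245} \approx 0.4449$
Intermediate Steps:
$a = -29250$
$\frac{41 \left(84 - 33\right) + 307}{a + 34640} = \frac{41 \left(84 - 33\right) + 307}{-29250 + 34640} = \frac{41 \cdot 51 + 307}{5390} = \left(2091 + 307\right) \frac{1}{5390} = 2398 \cdot \frac{1}{5390} = \frac{109}{245}$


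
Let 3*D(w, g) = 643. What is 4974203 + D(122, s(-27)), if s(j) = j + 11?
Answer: 14923252/3 ≈ 4.9744e+6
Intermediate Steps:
s(j) = 11 + j
D(w, g) = 643/3 (D(w, g) = (⅓)*643 = 643/3)
4974203 + D(122, s(-27)) = 4974203 + 643/3 = 14923252/3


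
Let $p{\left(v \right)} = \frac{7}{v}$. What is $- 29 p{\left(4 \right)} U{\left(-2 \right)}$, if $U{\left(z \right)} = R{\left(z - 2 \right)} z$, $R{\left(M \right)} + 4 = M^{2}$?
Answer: $1218$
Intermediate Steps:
$R{\left(M \right)} = -4 + M^{2}$
$U{\left(z \right)} = z \left(-4 + \left(-2 + z\right)^{2}\right)$ ($U{\left(z \right)} = \left(-4 + \left(z - 2\right)^{2}\right) z = \left(-4 + \left(-2 + z\right)^{2}\right) z = z \left(-4 + \left(-2 + z\right)^{2}\right)$)
$- 29 p{\left(4 \right)} U{\left(-2 \right)} = - 29 \cdot \frac{7}{4} \left(-2\right)^{2} \left(-4 - 2\right) = - 29 \cdot 7 \cdot \frac{1}{4} \cdot 4 \left(-6\right) = \left(-29\right) \frac{7}{4} \left(-24\right) = \left(- \frac{203}{4}\right) \left(-24\right) = 1218$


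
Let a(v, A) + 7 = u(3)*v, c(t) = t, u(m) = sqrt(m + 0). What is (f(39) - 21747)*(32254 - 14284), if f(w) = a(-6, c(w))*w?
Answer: -395699400 - 4204980*sqrt(3) ≈ -4.0298e+8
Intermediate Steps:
u(m) = sqrt(m)
a(v, A) = -7 + v*sqrt(3) (a(v, A) = -7 + sqrt(3)*v = -7 + v*sqrt(3))
f(w) = w*(-7 - 6*sqrt(3)) (f(w) = (-7 - 6*sqrt(3))*w = w*(-7 - 6*sqrt(3)))
(f(39) - 21747)*(32254 - 14284) = (-1*39*(7 + 6*sqrt(3)) - 21747)*(32254 - 14284) = ((-273 - 234*sqrt(3)) - 21747)*17970 = (-22020 - 234*sqrt(3))*17970 = -395699400 - 4204980*sqrt(3)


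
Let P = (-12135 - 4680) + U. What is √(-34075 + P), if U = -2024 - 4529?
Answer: I*√57443 ≈ 239.67*I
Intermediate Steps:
U = -6553
P = -23368 (P = (-12135 - 4680) - 6553 = -16815 - 6553 = -23368)
√(-34075 + P) = √(-34075 - 23368) = √(-57443) = I*√57443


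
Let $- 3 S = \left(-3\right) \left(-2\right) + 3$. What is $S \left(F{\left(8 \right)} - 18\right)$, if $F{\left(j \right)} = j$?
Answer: $30$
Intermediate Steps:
$S = -3$ ($S = - \frac{\left(-3\right) \left(-2\right) + 3}{3} = - \frac{6 + 3}{3} = \left(- \frac{1}{3}\right) 9 = -3$)
$S \left(F{\left(8 \right)} - 18\right) = - 3 \left(8 - 18\right) = \left(-3\right) \left(-10\right) = 30$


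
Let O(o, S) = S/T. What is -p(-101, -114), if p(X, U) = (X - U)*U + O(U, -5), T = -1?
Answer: 1477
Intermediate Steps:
O(o, S) = -S (O(o, S) = S/(-1) = S*(-1) = -S)
p(X, U) = 5 + U*(X - U) (p(X, U) = (X - U)*U - 1*(-5) = U*(X - U) + 5 = 5 + U*(X - U))
-p(-101, -114) = -(5 - 1*(-114)² - 114*(-101)) = -(5 - 1*12996 + 11514) = -(5 - 12996 + 11514) = -1*(-1477) = 1477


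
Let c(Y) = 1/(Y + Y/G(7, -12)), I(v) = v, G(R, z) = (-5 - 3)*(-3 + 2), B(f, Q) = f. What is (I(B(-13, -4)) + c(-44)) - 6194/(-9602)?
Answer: -5881886/475299 ≈ -12.375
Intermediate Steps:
G(R, z) = 8 (G(R, z) = -8*(-1) = 8)
c(Y) = 8/(9*Y) (c(Y) = 1/(Y + Y/8) = 1/(9*Y/8) = 8/(9*Y))
(I(B(-13, -4)) + c(-44)) - 6194/(-9602) = (-13 + (8/9)/(-44)) - 6194/(-9602) = (-13 + (8/9)*(-1/44)) - 6194*(-1/9602) = (-13 - 2/99) + 3097/4801 = -1289/99 + 3097/4801 = -5881886/475299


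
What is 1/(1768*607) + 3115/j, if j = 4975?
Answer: 668589643/1067810120 ≈ 0.62613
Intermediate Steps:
1/(1768*607) + 3115/j = 1/(1768*607) + 3115/4975 = (1/1768)*(1/607) + 3115*(1/4975) = 1/1073176 + 623/995 = 668589643/1067810120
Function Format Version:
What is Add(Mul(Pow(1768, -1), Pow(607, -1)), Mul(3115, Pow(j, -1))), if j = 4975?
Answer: Rational(668589643, 1067810120) ≈ 0.62613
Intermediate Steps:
Add(Mul(Pow(1768, -1), Pow(607, -1)), Mul(3115, Pow(j, -1))) = Add(Mul(Pow(1768, -1), Pow(607, -1)), Mul(3115, Pow(4975, -1))) = Add(Mul(Rational(1, 1768), Rational(1, 607)), Mul(3115, Rational(1, 4975))) = Add(Rational(1, 1073176), Rational(623, 995)) = Rational(668589643, 1067810120)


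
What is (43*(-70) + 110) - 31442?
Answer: -34342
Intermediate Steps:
(43*(-70) + 110) - 31442 = (-3010 + 110) - 31442 = -2900 - 31442 = -34342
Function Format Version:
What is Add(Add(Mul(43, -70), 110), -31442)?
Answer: -34342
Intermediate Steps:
Add(Add(Mul(43, -70), 110), -31442) = Add(Add(-3010, 110), -31442) = Add(-2900, -31442) = -34342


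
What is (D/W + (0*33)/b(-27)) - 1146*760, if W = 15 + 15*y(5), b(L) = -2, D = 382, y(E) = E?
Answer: -39193009/45 ≈ -8.7096e+5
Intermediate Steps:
W = 90 (W = 15 + 15*5 = 15 + 75 = 90)
(D/W + (0*33)/b(-27)) - 1146*760 = (382/90 + (0*33)/(-2)) - 1146*760 = (382*(1/90) + 0*(-1/2)) - 870960 = (191/45 + 0) - 870960 = 191/45 - 870960 = -39193009/45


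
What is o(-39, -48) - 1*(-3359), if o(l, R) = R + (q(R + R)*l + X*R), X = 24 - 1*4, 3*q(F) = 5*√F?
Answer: 2351 - 260*I*√6 ≈ 2351.0 - 636.87*I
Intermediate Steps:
q(F) = 5*√F/3 (q(F) = (5*√F)/3 = 5*√F/3)
X = 20 (X = 24 - 4 = 20)
o(l, R) = 21*R + 5*l*√2*√R/3 (o(l, R) = R + ((5*√(R + R)/3)*l + 20*R) = R + ((5*√(2*R)/3)*l + 20*R) = R + ((5*(√2*√R)/3)*l + 20*R) = R + ((5*√2*√R/3)*l + 20*R) = R + (5*l*√2*√R/3 + 20*R) = R + (20*R + 5*l*√2*√R/3) = 21*R + 5*l*√2*√R/3)
o(-39, -48) - 1*(-3359) = (21*(-48) + (5/3)*(-39)*√2*√(-48)) - 1*(-3359) = (-1008 + (5/3)*(-39)*√2*(4*I*√3)) + 3359 = (-1008 - 260*I*√6) + 3359 = 2351 - 260*I*√6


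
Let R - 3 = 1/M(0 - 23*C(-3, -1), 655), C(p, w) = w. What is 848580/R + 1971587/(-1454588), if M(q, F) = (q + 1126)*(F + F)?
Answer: 1857898719658276423/6568295389748 ≈ 2.8286e+5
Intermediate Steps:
M(q, F) = 2*F*(1126 + q) (M(q, F) = (1126 + q)*(2*F) = 2*F*(1126 + q))
R = 4515571/1505190 (R = 3 + 1/(2*655*(1126 + (0 - 23*(-1)))) = 3 + 1/(2*655*(1126 + (0 + 23))) = 3 + 1/(2*655*(1126 + 23)) = 3 + 1/(2*655*1149) = 3 + 1/1505190 = 4515571/1505190 ≈ 3.0000)
848580/R + 1971587/(-1454588) = 848580/(4515571/1505190) + 1971587/(-1454588) = 848580*(1505190/4515571) + 1971587*(-1/1454588) = 1277274130200/4515571 - 1971587/1454588 = 1857898719658276423/6568295389748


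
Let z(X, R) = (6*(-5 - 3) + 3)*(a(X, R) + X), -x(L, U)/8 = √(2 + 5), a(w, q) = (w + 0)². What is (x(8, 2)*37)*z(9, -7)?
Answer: 1198800*√7 ≈ 3.1717e+6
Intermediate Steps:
a(w, q) = w²
x(L, U) = -8*√7 (x(L, U) = -8*√(2 + 5) = -8*√7)
z(X, R) = -45*X - 45*X² (z(X, R) = (6*(-5 - 3) + 3)*(X² + X) = (6*(-8) + 3)*(X + X²) = (-48 + 3)*(X + X²) = -45*(X + X²) = -45*X - 45*X²)
(x(8, 2)*37)*z(9, -7) = (-8*√7*37)*(45*9*(-1 - 1*9)) = (-296*√7)*(45*9*(-1 - 9)) = (-296*√7)*(45*9*(-10)) = -296*√7*(-4050) = 1198800*√7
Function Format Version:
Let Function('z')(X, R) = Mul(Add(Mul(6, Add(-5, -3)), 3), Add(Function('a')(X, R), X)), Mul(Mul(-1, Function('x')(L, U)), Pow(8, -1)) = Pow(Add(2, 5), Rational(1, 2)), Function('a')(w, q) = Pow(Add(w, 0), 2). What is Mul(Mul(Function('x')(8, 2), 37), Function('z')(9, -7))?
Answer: Mul(1198800, Pow(7, Rational(1, 2))) ≈ 3.1717e+6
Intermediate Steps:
Function('a')(w, q) = Pow(w, 2)
Function('x')(L, U) = Mul(-8, Pow(7, Rational(1, 2))) (Function('x')(L, U) = Mul(-8, Pow(Add(2, 5), Rational(1, 2))) = Mul(-8, Pow(7, Rational(1, 2))))
Function('z')(X, R) = Add(Mul(-45, X), Mul(-45, Pow(X, 2))) (Function('z')(X, R) = Mul(Add(Mul(6, Add(-5, -3)), 3), Add(Pow(X, 2), X)) = Mul(Add(Mul(6, -8), 3), Add(X, Pow(X, 2))) = Mul(Add(-48, 3), Add(X, Pow(X, 2))) = Mul(-45, Add(X, Pow(X, 2))) = Add(Mul(-45, X), Mul(-45, Pow(X, 2))))
Mul(Mul(Function('x')(8, 2), 37), Function('z')(9, -7)) = Mul(Mul(Mul(-8, Pow(7, Rational(1, 2))), 37), Mul(45, 9, Add(-1, Mul(-1, 9)))) = Mul(Mul(-296, Pow(7, Rational(1, 2))), Mul(45, 9, Add(-1, -9))) = Mul(Mul(-296, Pow(7, Rational(1, 2))), Mul(45, 9, -10)) = Mul(Mul(-296, Pow(7, Rational(1, 2))), -4050) = Mul(1198800, Pow(7, Rational(1, 2)))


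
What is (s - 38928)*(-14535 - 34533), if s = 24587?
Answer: 703684188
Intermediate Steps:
(s - 38928)*(-14535 - 34533) = (24587 - 38928)*(-14535 - 34533) = -14341*(-49068) = 703684188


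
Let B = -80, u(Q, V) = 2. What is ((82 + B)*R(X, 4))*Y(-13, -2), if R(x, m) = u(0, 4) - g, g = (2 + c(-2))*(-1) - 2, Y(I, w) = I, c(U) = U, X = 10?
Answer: -104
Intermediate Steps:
g = -2 (g = (2 - 2)*(-1) - 2 = 0*(-1) - 2 = 0 - 2 = -2)
R(x, m) = 4 (R(x, m) = 2 - 1*(-2) = 2 + 2 = 4)
((82 + B)*R(X, 4))*Y(-13, -2) = ((82 - 80)*4)*(-13) = (2*4)*(-13) = 8*(-13) = -104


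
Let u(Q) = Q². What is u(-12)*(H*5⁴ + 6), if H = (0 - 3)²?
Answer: 810864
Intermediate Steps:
H = 9 (H = (-3)² = 9)
u(-12)*(H*5⁴ + 6) = (-12)²*(9*5⁴ + 6) = 144*(9*625 + 6) = 144*(5625 + 6) = 144*5631 = 810864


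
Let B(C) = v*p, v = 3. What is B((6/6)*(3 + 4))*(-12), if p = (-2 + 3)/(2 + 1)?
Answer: -12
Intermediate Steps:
p = ⅓ (p = 1/3 = 1*(⅓) = ⅓ ≈ 0.33333)
B(C) = 1 (B(C) = 3*(⅓) = 1)
B((6/6)*(3 + 4))*(-12) = 1*(-12) = -12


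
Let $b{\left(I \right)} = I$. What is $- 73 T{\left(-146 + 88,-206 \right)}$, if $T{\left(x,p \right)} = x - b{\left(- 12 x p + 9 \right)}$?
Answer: $-10461557$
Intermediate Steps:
$T{\left(x,p \right)} = -9 + x + 12 p x$ ($T{\left(x,p \right)} = x - \left(- 12 x p + 9\right) = x - \left(- 12 p x + 9\right) = x - \left(9 - 12 p x\right) = x + \left(-9 + 12 p x\right) = -9 + x + 12 p x$)
$- 73 T{\left(-146 + 88,-206 \right)} = - 73 \left(-9 + \left(-146 + 88\right) + 12 \left(-206\right) \left(-146 + 88\right)\right) = - 73 \left(-9 - 58 + 12 \left(-206\right) \left(-58\right)\right) = - 73 \left(-9 - 58 + 143376\right) = \left(-73\right) 143309 = -10461557$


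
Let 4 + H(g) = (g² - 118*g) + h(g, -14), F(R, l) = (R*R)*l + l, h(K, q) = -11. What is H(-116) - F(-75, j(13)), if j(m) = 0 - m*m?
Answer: 977923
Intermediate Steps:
j(m) = -m² (j(m) = 0 - m² = -m²)
F(R, l) = l + l*R² (F(R, l) = R²*l + l = l*R² + l = l + l*R²)
H(g) = -15 + g² - 118*g (H(g) = -4 + ((g² - 118*g) - 11) = -4 + (-11 + g² - 118*g) = -15 + g² - 118*g)
H(-116) - F(-75, j(13)) = (-15 + (-116)² - 118*(-116)) - (-1*13²)*(1 + (-75)²) = (-15 + 13456 + 13688) - (-1*169)*(1 + 5625) = 27129 - (-169)*5626 = 27129 - 1*(-950794) = 27129 + 950794 = 977923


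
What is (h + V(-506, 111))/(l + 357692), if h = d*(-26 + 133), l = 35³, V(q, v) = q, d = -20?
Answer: -2646/400567 ≈ -0.0066056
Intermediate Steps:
l = 42875
h = -2140 (h = -20*(-26 + 133) = -20*107 = -2140)
(h + V(-506, 111))/(l + 357692) = (-2140 - 506)/(42875 + 357692) = -2646/400567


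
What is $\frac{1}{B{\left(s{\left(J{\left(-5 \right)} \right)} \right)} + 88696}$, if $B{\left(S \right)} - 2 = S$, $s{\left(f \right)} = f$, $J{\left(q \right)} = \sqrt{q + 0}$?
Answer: $\frac{88698}{7867335209} - \frac{i \sqrt{5}}{7867335209} \approx 1.1274 \cdot 10^{-5} - 2.8422 \cdot 10^{-10} i$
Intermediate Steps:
$J{\left(q \right)} = \sqrt{q}$
$B{\left(S \right)} = 2 + S$
$\frac{1}{B{\left(s{\left(J{\left(-5 \right)} \right)} \right)} + 88696} = \frac{1}{\left(2 + \sqrt{-5}\right) + 88696} = \frac{1}{\left(2 + i \sqrt{5}\right) + 88696} = \frac{1}{88698 + i \sqrt{5}}$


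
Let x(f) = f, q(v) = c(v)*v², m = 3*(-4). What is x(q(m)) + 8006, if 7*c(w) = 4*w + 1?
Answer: 49274/7 ≈ 7039.1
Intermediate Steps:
c(w) = ⅐ + 4*w/7 (c(w) = (4*w + 1)/7 = (1 + 4*w)/7 = ⅐ + 4*w/7)
m = -12
q(v) = v²*(⅐ + 4*v/7) (q(v) = (⅐ + 4*v/7)*v² = v²*(⅐ + 4*v/7))
x(q(m)) + 8006 = (⅐)*(-12)²*(1 + 4*(-12)) + 8006 = (⅐)*144*(1 - 48) + 8006 = (⅐)*144*(-47) + 8006 = -6768/7 + 8006 = 49274/7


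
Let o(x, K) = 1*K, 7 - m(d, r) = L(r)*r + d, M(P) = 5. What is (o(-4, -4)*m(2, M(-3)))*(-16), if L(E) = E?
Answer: -1280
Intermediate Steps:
m(d, r) = 7 - d - r² (m(d, r) = 7 - (r*r + d) = 7 - (r² + d) = 7 - (d + r²) = 7 + (-d - r²) = 7 - d - r²)
o(x, K) = K
(o(-4, -4)*m(2, M(-3)))*(-16) = -4*(7 - 1*2 - 1*5²)*(-16) = -4*(7 - 2 - 1*25)*(-16) = -4*(7 - 2 - 25)*(-16) = -4*(-20)*(-16) = 80*(-16) = -1280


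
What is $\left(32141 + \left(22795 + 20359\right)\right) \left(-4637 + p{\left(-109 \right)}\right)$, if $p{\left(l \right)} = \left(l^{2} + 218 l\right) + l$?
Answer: $-1251929965$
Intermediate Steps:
$p{\left(l \right)} = l^{2} + 219 l$
$\left(32141 + \left(22795 + 20359\right)\right) \left(-4637 + p{\left(-109 \right)}\right) = \left(32141 + \left(22795 + 20359\right)\right) \left(-4637 - 109 \left(219 - 109\right)\right) = \left(32141 + 43154\right) \left(-4637 - 11990\right) = 75295 \left(-4637 - 11990\right) = 75295 \left(-16627\right) = -1251929965$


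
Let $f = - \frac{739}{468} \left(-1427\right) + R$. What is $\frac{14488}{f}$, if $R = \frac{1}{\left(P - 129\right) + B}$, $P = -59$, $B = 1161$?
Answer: $\frac{6597313632}{1026080537} \approx 6.4296$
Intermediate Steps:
$R = \frac{1}{973}$ ($R = \frac{1}{\left(-59 - 129\right) + 1161} = \frac{1}{-188 + 1161} = \frac{1}{973} \approx 0.0010277$)
$f = \frac{1026080537}{455364}$ ($f = - \frac{739}{468} \left(-1427\right) + \frac{1}{973} = \left(-739\right) \frac{1}{468} \left(-1427\right) + \frac{1}{973} = \left(- \frac{739}{468}\right) \left(-1427\right) + \frac{1}{973} = \frac{1054553}{468} + \frac{1}{973} = \frac{1026080537}{455364} \approx 2253.3$)
$\frac{14488}{f} = \frac{14488}{\frac{1026080537}{455364}} = 14488 \cdot \frac{455364}{1026080537} = \frac{6597313632}{1026080537}$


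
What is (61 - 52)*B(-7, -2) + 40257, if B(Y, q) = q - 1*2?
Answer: 40221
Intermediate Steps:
B(Y, q) = -2 + q (B(Y, q) = q - 2 = -2 + q)
(61 - 52)*B(-7, -2) + 40257 = (61 - 52)*(-2 - 2) + 40257 = 9*(-4) + 40257 = -36 + 40257 = 40221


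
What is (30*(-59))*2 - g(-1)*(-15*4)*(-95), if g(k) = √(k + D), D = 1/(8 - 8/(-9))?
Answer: -3540 - 285*I*√355 ≈ -3540.0 - 5369.8*I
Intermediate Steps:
D = 9/80 (D = 1/(8 - 8*(-⅑)) = 1/(8 + 8/9) = 1/(80/9) = 9/80 ≈ 0.11250)
g(k) = √(9/80 + k) (g(k) = √(k + 9/80) = √(9/80 + k))
(30*(-59))*2 - g(-1)*(-15*4)*(-95) = (30*(-59))*2 - (√(45 + 400*(-1))/20)*(-15*4)*(-95) = -1770*2 - (√(45 - 400)/20)*(-60)*(-95) = -3540 - (√(-355)/20)*(-60)*(-95) = -3540 - ((I*√355)/20)*(-60)*(-95) = -3540 - (I*√355/20)*(-60)*(-95) = -3540 - (-3*I*√355)*(-95) = -3540 - 285*I*√355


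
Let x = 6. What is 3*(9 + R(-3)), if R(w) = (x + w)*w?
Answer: 0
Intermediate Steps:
R(w) = w*(6 + w) (R(w) = (6 + w)*w = w*(6 + w))
3*(9 + R(-3)) = 3*(9 - 3*(6 - 3)) = 3*(9 - 3*3) = 3*(9 - 9) = 3*0 = 0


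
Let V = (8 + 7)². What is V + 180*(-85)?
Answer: -15075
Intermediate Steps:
V = 225 (V = 15² = 225)
V + 180*(-85) = 225 + 180*(-85) = 225 - 15300 = -15075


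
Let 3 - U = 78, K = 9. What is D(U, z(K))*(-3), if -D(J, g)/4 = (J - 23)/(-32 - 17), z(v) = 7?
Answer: 24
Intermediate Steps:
U = -75 (U = 3 - 1*78 = 3 - 78 = -75)
D(J, g) = -92/49 + 4*J/49 (D(J, g) = -4*(J - 23)/(-32 - 17) = -4*(-23 + J)/(-49) = -4*(-23 + J)*(-1)/49 = -4*(23/49 - J/49) = -92/49 + 4*J/49)
D(U, z(K))*(-3) = (-92/49 + (4/49)*(-75))*(-3) = (-92/49 - 300/49)*(-3) = -8*(-3) = 24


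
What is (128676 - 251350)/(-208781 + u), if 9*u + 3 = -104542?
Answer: 552033/991787 ≈ 0.55660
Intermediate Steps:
u = -104545/9 (u = -⅓ + (⅑)*(-104542) = -⅓ - 104542/9 = -104545/9 ≈ -11616.)
(128676 - 251350)/(-208781 + u) = (128676 - 251350)/(-208781 - 104545/9) = -122674/(-1983574/9) = -122674*(-9/1983574) = 552033/991787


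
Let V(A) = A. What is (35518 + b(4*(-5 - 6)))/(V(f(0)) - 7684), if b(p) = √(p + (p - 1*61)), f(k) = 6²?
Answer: -17759/3824 - I*√149/7648 ≈ -4.6441 - 0.001596*I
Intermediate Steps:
f(k) = 36
b(p) = √(-61 + 2*p) (b(p) = √(p + (p - 61)) = √(p + (-61 + p)) = √(-61 + 2*p))
(35518 + b(4*(-5 - 6)))/(V(f(0)) - 7684) = (35518 + √(-61 + 2*(4*(-5 - 6))))/(36 - 7684) = (35518 + √(-61 + 2*(4*(-11))))/(-7648) = (35518 + √(-61 + 2*(-44)))*(-1/7648) = (35518 + √(-61 - 88))*(-1/7648) = (35518 + √(-149))*(-1/7648) = (35518 + I*√149)*(-1/7648) = -17759/3824 - I*√149/7648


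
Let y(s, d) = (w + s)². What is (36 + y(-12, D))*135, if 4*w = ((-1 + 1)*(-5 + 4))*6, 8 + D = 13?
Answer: 24300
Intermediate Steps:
D = 5 (D = -8 + 13 = 5)
w = 0 (w = (((-1 + 1)*(-5 + 4))*6)/4 = ((0*(-1))*6)/4 = (0*6)/4 = (¼)*0 = 0)
y(s, d) = s² (y(s, d) = (0 + s)² = s²)
(36 + y(-12, D))*135 = (36 + (-12)²)*135 = (36 + 144)*135 = 180*135 = 24300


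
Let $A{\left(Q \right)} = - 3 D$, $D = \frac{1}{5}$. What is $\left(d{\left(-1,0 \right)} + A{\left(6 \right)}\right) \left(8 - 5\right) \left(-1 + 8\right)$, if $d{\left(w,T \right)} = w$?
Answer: $- \frac{168}{5} \approx -33.6$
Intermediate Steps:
$D = \frac{1}{5} \approx 0.2$
$A{\left(Q \right)} = - \frac{3}{5}$ ($A{\left(Q \right)} = \left(-3\right) \frac{1}{5} = - \frac{3}{5}$)
$\left(d{\left(-1,0 \right)} + A{\left(6 \right)}\right) \left(8 - 5\right) \left(-1 + 8\right) = \left(-1 - \frac{3}{5}\right) \left(8 - 5\right) \left(-1 + 8\right) = - \frac{8 \cdot 3 \cdot 7}{5} = \left(- \frac{8}{5}\right) 21 = - \frac{168}{5}$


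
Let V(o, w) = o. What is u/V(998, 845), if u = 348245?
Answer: 348245/998 ≈ 348.94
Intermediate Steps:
u/V(998, 845) = 348245/998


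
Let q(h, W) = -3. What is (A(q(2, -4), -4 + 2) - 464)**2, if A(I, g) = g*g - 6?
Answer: 217156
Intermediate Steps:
A(I, g) = -6 + g**2 (A(I, g) = g**2 - 6 = -6 + g**2)
(A(q(2, -4), -4 + 2) - 464)**2 = ((-6 + (-4 + 2)**2) - 464)**2 = ((-6 + (-2)**2) - 464)**2 = ((-6 + 4) - 464)**2 = (-2 - 464)**2 = (-466)**2 = 217156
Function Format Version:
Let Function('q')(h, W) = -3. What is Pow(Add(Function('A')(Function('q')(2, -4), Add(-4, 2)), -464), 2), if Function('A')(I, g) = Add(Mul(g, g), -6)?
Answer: 217156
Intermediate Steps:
Function('A')(I, g) = Add(-6, Pow(g, 2)) (Function('A')(I, g) = Add(Pow(g, 2), -6) = Add(-6, Pow(g, 2)))
Pow(Add(Function('A')(Function('q')(2, -4), Add(-4, 2)), -464), 2) = Pow(Add(Add(-6, Pow(Add(-4, 2), 2)), -464), 2) = Pow(Add(Add(-6, Pow(-2, 2)), -464), 2) = Pow(Add(Add(-6, 4), -464), 2) = Pow(Add(-2, -464), 2) = Pow(-466, 2) = 217156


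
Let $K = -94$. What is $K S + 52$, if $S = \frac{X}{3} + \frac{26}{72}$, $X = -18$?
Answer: $\frac{10477}{18} \approx 582.06$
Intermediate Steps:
$S = - \frac{203}{36}$ ($S = - \frac{18}{3} + \frac{26}{72} = \left(-18\right) \frac{1}{3} + 26 \cdot \frac{1}{72} = -6 + \frac{13}{36} = - \frac{203}{36} \approx -5.6389$)
$K S + 52 = \left(-94\right) \left(- \frac{203}{36}\right) + 52 = \frac{9541}{18} + 52 = \frac{10477}{18}$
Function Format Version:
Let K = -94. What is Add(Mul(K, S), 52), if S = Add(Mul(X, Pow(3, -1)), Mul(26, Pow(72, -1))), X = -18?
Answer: Rational(10477, 18) ≈ 582.06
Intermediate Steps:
S = Rational(-203, 36) (S = Add(Mul(-18, Pow(3, -1)), Mul(26, Pow(72, -1))) = Add(Mul(-18, Rational(1, 3)), Mul(26, Rational(1, 72))) = Add(-6, Rational(13, 36)) = Rational(-203, 36) ≈ -5.6389)
Add(Mul(K, S), 52) = Add(Mul(-94, Rational(-203, 36)), 52) = Add(Rational(9541, 18), 52) = Rational(10477, 18)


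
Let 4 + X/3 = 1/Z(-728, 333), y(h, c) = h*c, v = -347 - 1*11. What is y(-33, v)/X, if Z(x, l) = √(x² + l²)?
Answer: -10095031496/10253967 - 3938*√640873/10253967 ≈ -984.81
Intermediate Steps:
v = -358 (v = -347 - 11 = -358)
y(h, c) = c*h
Z(x, l) = √(l² + x²)
X = -12 + 3*√640873/640873 (X = -12 + 3/(√(333² + (-728)²)) = -12 + 3/(√(110889 + 529984)) = -12 + 3/(√640873) = -12 + 3*(√640873/640873) = -12 + 3*√640873/640873 ≈ -11.996)
y(-33, v)/X = (-358*(-33))/(-12 + 3*√640873/640873) = 11814/(-12 + 3*√640873/640873)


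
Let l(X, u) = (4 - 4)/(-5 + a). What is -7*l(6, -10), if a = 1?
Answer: 0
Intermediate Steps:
l(X, u) = 0 (l(X, u) = (4 - 4)/(-5 + 1) = 0/(-4) = 0*(-1/4) = 0)
-7*l(6, -10) = -7*0 = 0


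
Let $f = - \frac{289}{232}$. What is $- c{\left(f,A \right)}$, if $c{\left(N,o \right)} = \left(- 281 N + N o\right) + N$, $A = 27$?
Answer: $- \frac{73117}{232} \approx -315.16$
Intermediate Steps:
$f = - \frac{289}{232}$ ($f = \left(-289\right) \frac{1}{232} = - \frac{289}{232} \approx -1.2457$)
$c{\left(N,o \right)} = - 280 N + N o$
$- c{\left(f,A \right)} = - \frac{\left(-289\right) \left(-280 + 27\right)}{232} = - \frac{\left(-289\right) \left(-253\right)}{232} = \left(-1\right) \frac{73117}{232} = - \frac{73117}{232}$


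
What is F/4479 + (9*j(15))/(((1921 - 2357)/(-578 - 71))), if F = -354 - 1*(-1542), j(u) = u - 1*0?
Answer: 130981851/650948 ≈ 201.22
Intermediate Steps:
j(u) = u (j(u) = u + 0 = u)
F = 1188 (F = -354 + 1542 = 1188)
F/4479 + (9*j(15))/(((1921 - 2357)/(-578 - 71))) = 1188/4479 + (9*15)/(((1921 - 2357)/(-578 - 71))) = 1188*(1/4479) + 135/((-436/(-649))) = 396/1493 + 135/((-436*(-1/649))) = 396/1493 + 135/(436/649) = 396/1493 + 135*(649/436) = 396/1493 + 87615/436 = 130981851/650948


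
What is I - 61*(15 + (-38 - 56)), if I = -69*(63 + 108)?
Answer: -6980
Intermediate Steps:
I = -11799 (I = -69*171 = -11799)
I - 61*(15 + (-38 - 56)) = -11799 - 61*(15 + (-38 - 56)) = -11799 - 61*(15 - 94) = -11799 - 61*(-79) = -11799 - 1*(-4819) = -11799 + 4819 = -6980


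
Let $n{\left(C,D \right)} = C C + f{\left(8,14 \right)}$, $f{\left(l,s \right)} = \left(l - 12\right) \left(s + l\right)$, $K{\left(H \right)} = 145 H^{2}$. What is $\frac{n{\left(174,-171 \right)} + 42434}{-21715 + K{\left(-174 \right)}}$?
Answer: $\frac{72622}{4368305} \approx 0.016625$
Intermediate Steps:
$f{\left(l,s \right)} = \left(-12 + l\right) \left(l + s\right)$
$n{\left(C,D \right)} = -88 + C^{2}$ ($n{\left(C,D \right)} = C C + \left(8^{2} - 96 - 168 + 8 \cdot 14\right) = C^{2} + \left(64 - 96 - 168 + 112\right) = C^{2} - 88 = -88 + C^{2}$)
$\frac{n{\left(174,-171 \right)} + 42434}{-21715 + K{\left(-174 \right)}} = \frac{\left(-88 + 174^{2}\right) + 42434}{-21715 + 145 \left(-174\right)^{2}} = \frac{\left(-88 + 30276\right) + 42434}{-21715 + 145 \cdot 30276} = \frac{30188 + 42434}{-21715 + 4390020} = \frac{72622}{4368305}$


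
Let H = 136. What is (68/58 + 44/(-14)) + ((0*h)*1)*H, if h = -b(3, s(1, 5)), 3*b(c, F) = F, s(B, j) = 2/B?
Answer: -400/203 ≈ -1.9704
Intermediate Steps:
b(c, F) = F/3
h = -⅔ (h = -2/1/3 = -2*1/3 = -2/3 = -1*⅔ = -⅔ ≈ -0.66667)
(68/58 + 44/(-14)) + ((0*h)*1)*H = (68/58 + 44/(-14)) + ((0*(-⅔))*1)*136 = (68*(1/58) + 44*(-1/14)) + (0*1)*136 = (34/29 - 22/7) + 0*136 = -400/203 + 0 = -400/203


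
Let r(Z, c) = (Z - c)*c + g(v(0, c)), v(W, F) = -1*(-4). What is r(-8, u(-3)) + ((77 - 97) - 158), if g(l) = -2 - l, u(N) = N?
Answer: -169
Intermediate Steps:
v(W, F) = 4
r(Z, c) = -6 + c*(Z - c) (r(Z, c) = (Z - c)*c + (-2 - 1*4) = c*(Z - c) + (-2 - 4) = c*(Z - c) - 6 = -6 + c*(Z - c))
r(-8, u(-3)) + ((77 - 97) - 158) = (-6 - 1*(-3)**2 - 8*(-3)) + ((77 - 97) - 158) = (-6 - 1*9 + 24) + (-20 - 158) = (-6 - 9 + 24) - 178 = 9 - 178 = -169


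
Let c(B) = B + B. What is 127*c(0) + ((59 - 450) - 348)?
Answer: -739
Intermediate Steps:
c(B) = 2*B
127*c(0) + ((59 - 450) - 348) = 127*(2*0) + ((59 - 450) - 348) = 127*0 + (-391 - 348) = 0 - 739 = -739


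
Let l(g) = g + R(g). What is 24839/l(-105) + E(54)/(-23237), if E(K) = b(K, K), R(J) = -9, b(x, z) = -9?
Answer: -30378043/139422 ≈ -217.89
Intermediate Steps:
E(K) = -9
l(g) = -9 + g (l(g) = g - 9 = -9 + g)
24839/l(-105) + E(54)/(-23237) = 24839/(-9 - 105) - 9/(-23237) = 24839/(-114) - 9*(-1/23237) = 24839*(-1/114) + 9/23237 = -24839/114 + 9/23237 = -30378043/139422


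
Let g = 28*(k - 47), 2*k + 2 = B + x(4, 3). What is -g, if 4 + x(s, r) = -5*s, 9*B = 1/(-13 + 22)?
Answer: 136066/81 ≈ 1679.8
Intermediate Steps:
B = 1/81 (B = 1/(9*(-13 + 22)) = (1/9)/9 = (1/9)*(1/9) = 1/81 ≈ 0.012346)
x(s, r) = -4 - 5*s
k = -2105/162 (k = -1 + (1/81 + (-4 - 5*4))/2 = -1 + (1/81 + (-4 - 20))/2 = -1 + (1/81 - 24)/2 = -1 + (1/2)*(-1943/81) = -1 - 1943/162 = -2105/162 ≈ -12.994)
g = -136066/81 (g = 28*(-2105/162 - 47) = 28*(-9719/162) = -136066/81 ≈ -1679.8)
-g = -1*(-136066/81) = 136066/81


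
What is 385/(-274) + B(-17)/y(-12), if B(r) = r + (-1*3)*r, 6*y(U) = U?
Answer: -5043/274 ≈ -18.405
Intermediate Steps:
y(U) = U/6
B(r) = -2*r (B(r) = r - 3*r = -2*r)
385/(-274) + B(-17)/y(-12) = 385/(-274) + (-2*(-17))/(((⅙)*(-12))) = 385*(-1/274) + 34/(-2) = -385/274 + 34*(-½) = -385/274 - 17 = -5043/274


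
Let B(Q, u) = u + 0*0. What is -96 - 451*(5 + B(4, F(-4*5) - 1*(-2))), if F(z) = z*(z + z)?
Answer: -364053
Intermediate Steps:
F(z) = 2*z² (F(z) = z*(2*z) = 2*z²)
B(Q, u) = u (B(Q, u) = u + 0 = u)
-96 - 451*(5 + B(4, F(-4*5) - 1*(-2))) = -96 - 451*(5 + (2*(-4*5)² - 1*(-2))) = -96 - 451*(5 + (2*(-20)² + 2)) = -96 - 451*(5 + (2*400 + 2)) = -96 - 451*(5 + (800 + 2)) = -96 - 451*(5 + 802) = -96 - 451*807 = -96 - 363957 = -364053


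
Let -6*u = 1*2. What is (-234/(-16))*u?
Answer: -39/8 ≈ -4.8750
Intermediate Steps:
u = -1/3 (u = -2/6 = -1/6*2 = -1/3 ≈ -0.33333)
(-234/(-16))*u = -234/(-16)*(-1/3) = -234*(-1)/16*(-1/3) = -9*(-13/8)*(-1/3) = (117/8)*(-1/3) = -39/8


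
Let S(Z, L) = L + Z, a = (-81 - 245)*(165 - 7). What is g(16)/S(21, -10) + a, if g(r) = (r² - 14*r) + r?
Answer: -566540/11 ≈ -51504.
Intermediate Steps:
g(r) = r² - 13*r
a = -51508 (a = -326*158 = -51508)
g(16)/S(21, -10) + a = (16*(-13 + 16))/(-10 + 21) - 51508 = (16*3)/11 - 51508 = (1/11)*48 - 51508 = 48/11 - 51508 = -566540/11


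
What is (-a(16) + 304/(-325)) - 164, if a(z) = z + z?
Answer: -64004/325 ≈ -196.94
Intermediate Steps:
a(z) = 2*z
(-a(16) + 304/(-325)) - 164 = (-2*16 + 304/(-325)) - 164 = (-1*32 + 304*(-1/325)) - 164 = (-32 - 304/325) - 164 = -10704/325 - 164 = -64004/325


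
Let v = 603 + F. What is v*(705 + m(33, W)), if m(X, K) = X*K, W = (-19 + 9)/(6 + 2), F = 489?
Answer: 724815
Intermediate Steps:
v = 1092 (v = 603 + 489 = 1092)
W = -5/4 (W = -10/8 = -10*⅛ = -5/4 ≈ -1.2500)
m(X, K) = K*X
v*(705 + m(33, W)) = 1092*(705 - 5/4*33) = 1092*(705 - 165/4) = 1092*(2655/4) = 724815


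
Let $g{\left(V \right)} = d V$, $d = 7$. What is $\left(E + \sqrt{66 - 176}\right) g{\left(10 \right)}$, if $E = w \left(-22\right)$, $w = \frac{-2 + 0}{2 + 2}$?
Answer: $770 + 70 i \sqrt{110} \approx 770.0 + 734.17 i$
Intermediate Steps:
$g{\left(V \right)} = 7 V$
$w = - \frac{1}{2}$ ($w = - \frac{2}{4} = \left(-2\right) \frac{1}{4} = - \frac{1}{2} \approx -0.5$)
$E = 11$ ($E = \left(- \frac{1}{2}\right) \left(-22\right) = 11$)
$\left(E + \sqrt{66 - 176}\right) g{\left(10 \right)} = \left(11 + \sqrt{66 - 176}\right) 7 \cdot 10 = \left(11 + \sqrt{-110}\right) 70 = \left(11 + i \sqrt{110}\right) 70 = 770 + 70 i \sqrt{110}$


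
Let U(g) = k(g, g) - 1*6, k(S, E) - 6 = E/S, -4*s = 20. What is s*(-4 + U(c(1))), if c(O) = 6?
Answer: 15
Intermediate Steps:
s = -5 (s = -¼*20 = -5)
k(S, E) = 6 + E/S
U(g) = 1 (U(g) = (6 + g/g) - 1*6 = (6 + 1) - 6 = 7 - 6 = 1)
s*(-4 + U(c(1))) = -5*(-4 + 1) = -5*(-3) = 15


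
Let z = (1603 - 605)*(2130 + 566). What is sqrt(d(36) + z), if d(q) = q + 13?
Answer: sqrt(2690657) ≈ 1640.3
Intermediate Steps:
d(q) = 13 + q
z = 2690608 (z = 998*2696 = 2690608)
sqrt(d(36) + z) = sqrt((13 + 36) + 2690608) = sqrt(49 + 2690608) = sqrt(2690657)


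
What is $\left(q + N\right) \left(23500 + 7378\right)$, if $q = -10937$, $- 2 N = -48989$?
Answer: $418628485$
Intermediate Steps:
$N = \frac{48989}{2}$ ($N = \left(- \frac{1}{2}\right) \left(-48989\right) = \frac{48989}{2} \approx 24495.0$)
$\left(q + N\right) \left(23500 + 7378\right) = \left(-10937 + \frac{48989}{2}\right) \left(23500 + 7378\right) = \frac{27115}{2} \cdot 30878 = 418628485$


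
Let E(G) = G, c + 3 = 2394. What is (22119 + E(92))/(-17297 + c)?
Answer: -22211/14906 ≈ -1.4901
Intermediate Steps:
c = 2391 (c = -3 + 2394 = 2391)
(22119 + E(92))/(-17297 + c) = (22119 + 92)/(-17297 + 2391) = 22211/(-14906) = 22211*(-1/14906) = -22211/14906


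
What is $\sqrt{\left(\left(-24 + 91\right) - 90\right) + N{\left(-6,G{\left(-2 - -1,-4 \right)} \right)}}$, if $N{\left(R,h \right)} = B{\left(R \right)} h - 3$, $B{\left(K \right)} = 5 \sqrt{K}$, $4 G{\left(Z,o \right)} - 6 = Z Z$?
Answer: $\frac{\sqrt{-104 + 35 i \sqrt{6}}}{2} \approx 1.9615 + 5.4633 i$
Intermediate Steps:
$G{\left(Z,o \right)} = \frac{3}{2} + \frac{Z^{2}}{4}$ ($G{\left(Z,o \right)} = \frac{3}{2} + \frac{Z Z}{4} = \frac{3}{2} + \frac{Z^{2}}{4}$)
$N{\left(R,h \right)} = -3 + 5 h \sqrt{R}$ ($N{\left(R,h \right)} = 5 \sqrt{R} h - 3 = 5 h \sqrt{R} - 3 = -3 + 5 h \sqrt{R}$)
$\sqrt{\left(\left(-24 + 91\right) - 90\right) + N{\left(-6,G{\left(-2 - -1,-4 \right)} \right)}} = \sqrt{\left(\left(-24 + 91\right) - 90\right) - \left(3 - 5 \left(\frac{3}{2} + \frac{\left(-2 - -1\right)^{2}}{4}\right) \sqrt{-6}\right)} = \sqrt{\left(67 - 90\right) - \left(3 - 5 \left(\frac{3}{2} + \frac{\left(-2 + 1\right)^{2}}{4}\right) i \sqrt{6}\right)} = \sqrt{-23 - \left(3 - 5 \left(\frac{3}{2} + \frac{\left(-1\right)^{2}}{4}\right) i \sqrt{6}\right)} = \sqrt{-23 - \left(3 - 5 \left(\frac{3}{2} + \frac{1}{4} \cdot 1\right) i \sqrt{6}\right)} = \sqrt{-23 - \left(3 - 5 \left(\frac{3}{2} + \frac{1}{4}\right) i \sqrt{6}\right)} = \sqrt{-23 - \left(3 - \frac{35 i \sqrt{6}}{4}\right)} = \sqrt{-26 + \frac{35 i \sqrt{6}}{4}}$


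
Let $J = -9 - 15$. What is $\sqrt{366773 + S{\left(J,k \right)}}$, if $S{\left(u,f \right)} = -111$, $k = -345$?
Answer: $\sqrt{366662} \approx 605.53$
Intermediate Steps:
$J = -24$ ($J = -9 - 15 = -24$)
$\sqrt{366773 + S{\left(J,k \right)}} = \sqrt{366773 - 111} = \sqrt{366662}$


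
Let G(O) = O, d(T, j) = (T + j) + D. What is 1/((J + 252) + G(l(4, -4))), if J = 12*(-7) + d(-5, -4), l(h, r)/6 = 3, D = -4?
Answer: 1/173 ≈ 0.0057803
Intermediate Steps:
l(h, r) = 18 (l(h, r) = 6*3 = 18)
d(T, j) = -4 + T + j (d(T, j) = (T + j) - 4 = -4 + T + j)
J = -97 (J = 12*(-7) + (-4 - 5 - 4) = -84 - 13 = -97)
1/((J + 252) + G(l(4, -4))) = 1/((-97 + 252) + 18) = 1/(155 + 18) = 1/173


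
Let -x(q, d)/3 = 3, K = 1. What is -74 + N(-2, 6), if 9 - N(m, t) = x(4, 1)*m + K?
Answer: -84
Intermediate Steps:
x(q, d) = -9 (x(q, d) = -3*3 = -9)
N(m, t) = 8 + 9*m (N(m, t) = 9 - (-9*m + 1) = 9 - (1 - 9*m) = 9 + (-1 + 9*m) = 8 + 9*m)
-74 + N(-2, 6) = -74 + (8 + 9*(-2)) = -74 + (8 - 18) = -74 - 10 = -84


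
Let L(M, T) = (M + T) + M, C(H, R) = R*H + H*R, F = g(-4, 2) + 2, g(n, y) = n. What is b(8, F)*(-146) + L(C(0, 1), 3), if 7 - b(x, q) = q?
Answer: -1311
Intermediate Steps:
F = -2 (F = -4 + 2 = -2)
C(H, R) = 2*H*R (C(H, R) = H*R + H*R = 2*H*R)
b(x, q) = 7 - q
L(M, T) = T + 2*M
b(8, F)*(-146) + L(C(0, 1), 3) = (7 - 1*(-2))*(-146) + (3 + 2*(2*0*1)) = (7 + 2)*(-146) + (3 + 2*0) = 9*(-146) + (3 + 0) = -1314 + 3 = -1311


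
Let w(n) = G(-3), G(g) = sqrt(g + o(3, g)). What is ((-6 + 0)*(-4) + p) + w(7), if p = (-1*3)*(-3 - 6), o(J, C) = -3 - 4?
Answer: 51 + I*sqrt(10) ≈ 51.0 + 3.1623*I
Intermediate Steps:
o(J, C) = -7
G(g) = sqrt(-7 + g) (G(g) = sqrt(g - 7) = sqrt(-7 + g))
p = 27 (p = -3*(-9) = 27)
w(n) = I*sqrt(10) (w(n) = sqrt(-7 - 3) = sqrt(-10) = I*sqrt(10))
((-6 + 0)*(-4) + p) + w(7) = ((-6 + 0)*(-4) + 27) + I*sqrt(10) = (-6*(-4) + 27) + I*sqrt(10) = (24 + 27) + I*sqrt(10) = 51 + I*sqrt(10)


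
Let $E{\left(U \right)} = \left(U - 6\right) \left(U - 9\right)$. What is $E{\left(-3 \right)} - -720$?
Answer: $828$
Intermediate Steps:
$E{\left(U \right)} = \left(-9 + U\right) \left(-6 + U\right)$ ($E{\left(U \right)} = \left(-6 + U\right) \left(-9 + U\right) = \left(-9 + U\right) \left(-6 + U\right)$)
$E{\left(-3 \right)} - -720 = \left(54 + \left(-3\right)^{2} - -45\right) - -720 = \left(54 + 9 + 45\right) + 720 = 108 + 720 = 828$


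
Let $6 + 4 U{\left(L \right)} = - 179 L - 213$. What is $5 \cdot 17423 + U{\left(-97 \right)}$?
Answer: $91401$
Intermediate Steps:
$U{\left(L \right)} = - \frac{219}{4} - \frac{179 L}{4}$ ($U{\left(L \right)} = - \frac{3}{2} + \frac{- 179 L - 213}{4} = - \frac{3}{2} + \frac{-213 - 179 L}{4} = - \frac{3}{2} - \left(\frac{213}{4} + \frac{179 L}{4}\right) = - \frac{219}{4} - \frac{179 L}{4}$)
$5 \cdot 17423 + U{\left(-97 \right)} = 5 \cdot 17423 - -4286 = 87115 + \left(- \frac{219}{4} + \frac{17363}{4}\right) = 87115 + 4286 = 91401$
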